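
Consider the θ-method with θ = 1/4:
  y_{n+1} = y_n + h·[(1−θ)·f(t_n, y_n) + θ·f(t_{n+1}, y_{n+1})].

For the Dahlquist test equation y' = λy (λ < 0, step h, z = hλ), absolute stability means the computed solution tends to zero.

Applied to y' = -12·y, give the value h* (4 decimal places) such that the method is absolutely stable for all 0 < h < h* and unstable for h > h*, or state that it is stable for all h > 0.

(-4.0000,0); λ=-12 ⇒ h* = (4)/12 = 0.3333.

Set f=λy, z=hλ:
  y_{n+1} = y_n + z·[3/4·y_n + 1/4·y_{n+1}] ⇒ (1 − 1/4z)y_{n+1} = (1 + 3/4z)y_n
  Hence R(z) = (1 + 3/4z)/(1 − 1/4z).

Boundary: |R(x)|=1, x<0.
x=-0.74: |R|=0.3755
R=−1: 1+3/4x = −1+1/4x ⇒ -1/2x=2 ⇒ x=2/(-1/2)=-4.0000
Confirm numerically:
  x=-3.850: |R|=0.96178 <1
  x=-3.574: |R|=0.88751 <1
  x=-2.973: |R|=0.70544 <1
  x=-1.626: |R|=0.15606 <1
  x=-4.597: |R|=1.13889 >1
  x=-4.065: |R|=1.01612 >1
Interval (-4.0000, 0).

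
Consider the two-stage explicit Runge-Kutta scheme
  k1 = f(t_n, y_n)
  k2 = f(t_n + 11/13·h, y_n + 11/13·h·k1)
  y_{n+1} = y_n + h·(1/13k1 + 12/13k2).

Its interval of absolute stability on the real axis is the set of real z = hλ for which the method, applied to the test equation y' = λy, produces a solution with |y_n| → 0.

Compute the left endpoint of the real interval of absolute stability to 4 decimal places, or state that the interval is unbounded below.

On y'=λy, z=hλ:
  k1=λy_n ⇒ h·k1=z·y_n;  k2=λ(1+11/13z)y_n ⇒ h·k2=z(1+11/13z)y_n
  y_{n+1}/y_n = 1 + 1/13z + 12/13z(1+11/13z) = 1 + z + 132/169z²
  so R(z) = 1 + z + 132/169z².

Solve |R(x)|<1 on ℝ⁻.
x=-1.59: |R|=1.3846
R=1: x+132/169x²=0 ⇒ x=−169/132=-1.2803; min R=1−1/(4·132/169)=0.6799>−1
Confirm numerically:
  x=-1.082: |R|=0.83241 <1
  x=-0.989: |R|=0.77498 <1
  x=-0.821: |R|=0.70547 <1
  x=-0.673: |R|=0.68077 <1
  x=-1.797: |R|=1.72522 >1
  x=-1.556: |R|=1.33506 >1
Stable set (-1.2803, 0).

z* = -1.2803.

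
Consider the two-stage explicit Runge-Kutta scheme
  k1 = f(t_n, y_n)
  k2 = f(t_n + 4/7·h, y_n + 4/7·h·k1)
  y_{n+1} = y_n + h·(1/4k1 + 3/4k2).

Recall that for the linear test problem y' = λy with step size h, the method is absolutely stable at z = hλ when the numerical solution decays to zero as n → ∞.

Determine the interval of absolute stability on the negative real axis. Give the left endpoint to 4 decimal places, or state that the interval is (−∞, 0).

(-2.3333, 0).

Set f=λy, z=hλ:
  k1=λy_n ⇒ h·k1=z·y_n;  k2=λ(1+4/7z)y_n ⇒ h·k2=z(1+4/7z)y_n
  y_{n+1}/y_n = 1 + 1/4z + 3/4z(1+4/7z) = 1 + z + 3/7z²
  so R(z) = 1 + z + 3/7z².

Find x<0 with |R(x)|<1.
x=-0.44: |R|=0.6430
R=1: x+3/7x²=0 ⇒ x=−7/3=-2.3333; min R=1−1/(4·3/7)=0.4167>−1
Confirm numerically:
  x=-1.844: |R|=0.61329 <1
  x=-1.362: |R|=0.43302 <1
  x=-0.960: |R|=0.43497 <1
  x=-2.675: |R|=1.39170 >1
  x=-2.418: |R|=1.08774 >1
Stable set (-2.3333, 0).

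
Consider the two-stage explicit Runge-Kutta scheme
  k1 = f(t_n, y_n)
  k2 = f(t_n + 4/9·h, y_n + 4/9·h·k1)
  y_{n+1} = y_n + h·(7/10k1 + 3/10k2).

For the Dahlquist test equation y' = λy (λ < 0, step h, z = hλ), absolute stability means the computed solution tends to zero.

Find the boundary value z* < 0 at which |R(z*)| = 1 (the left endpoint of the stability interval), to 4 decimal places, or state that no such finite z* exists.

Test eqn y'=λy, z=hλ:
  k1=λy_n ⇒ h·k1=z·y_n;  k2=λ(1+4/9z)y_n ⇒ h·k2=z(1+4/9z)y_n
  y_{n+1}/y_n = 1 + 7/10z + 3/10z(1+4/9z) = 1 + z + 2/15z²
  Hence R(z) = 1 + z + 2/15z².

Solve |R(x)|<1 on ℝ⁻.
x=-0.8: |R|=0.2853
R=1: x+2/15x²=0 ⇒ x=−15/2=-7.5000; min R=1−1/(4·2/15)=-0.8750>−1
Confirm numerically:
  x=-7.042: |R|=0.56997 <1
  x=-5.765: |R|=0.33364 <1
  x=-4.287: |R|=0.83655 <1
  x=-3.894: |R|=0.87224 <1
  x=-8.024: |R|=1.56061 >1
  x=-7.588: |R|=1.08903 >1
  x=-7.559: |R|=1.05946 >1
Interval (-7.5000, 0).

left endpoint -7.5000.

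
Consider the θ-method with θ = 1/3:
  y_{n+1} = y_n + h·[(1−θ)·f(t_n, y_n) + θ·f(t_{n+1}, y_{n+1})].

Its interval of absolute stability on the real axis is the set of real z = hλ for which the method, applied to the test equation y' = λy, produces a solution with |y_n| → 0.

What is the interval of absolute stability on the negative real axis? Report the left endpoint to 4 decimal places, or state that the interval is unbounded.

Set f=λy, z=hλ:
  y_{n+1} = y_n + z·[2/3·y_n + 1/3·y_{n+1}] ⇒ (1 − 1/3z)y_{n+1} = (1 + 2/3z)y_n
  R(z) = (1 + 2/3z)/(1 − 1/3z).

Boundary: |R(x)|=1, x<0.
x=-0.8: |R|=0.3684
R=−1: 1+2/3x = −1+1/3x ⇒ -1/3x=2 ⇒ x=2/(-1/3)=-6.0000
Confirm numerically:
  x=-4.048: |R|=0.72304 <1
  x=-3.814: |R|=0.67919 <1
  x=-3.478: |R|=0.61068 <1
  x=-6.386: |R|=1.04113 >1
  x=-6.058: |R|=1.00640 >1
Stable set (-6.0000, 0).

z∈(-6.0000,0).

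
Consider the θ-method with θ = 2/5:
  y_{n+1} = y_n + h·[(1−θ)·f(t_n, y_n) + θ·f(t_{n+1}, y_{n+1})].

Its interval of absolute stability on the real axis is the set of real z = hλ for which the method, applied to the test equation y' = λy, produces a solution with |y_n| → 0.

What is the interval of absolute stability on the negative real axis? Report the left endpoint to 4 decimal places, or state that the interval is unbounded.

With y'=λy (z=hλ):
  y_{n+1} = y_n + z·[3/5·y_n + 2/5·y_{n+1}] ⇒ (1 − 2/5z)y_{n+1} = (1 + 3/5z)y_n
  ⇒ R(z) = (1 + 3/5z)/(1 − 2/5z).

Solve |R(x)|<1 on ℝ⁻.
x=-0.69: |R|=0.4592
R=−1: 1+3/5x = −1+2/5x ⇒ -1/5x=2 ⇒ x=2/(-1/5)=-10.0000
Confirm numerically:
  x=-7.949: |R|=0.90186 <1
  x=-5.482: |R|=0.71699 <1
  x=-4.704: |R|=0.63243 <1
  x=-10.415: |R|=1.01607 >1
  x=-10.368: |R|=1.01430 >1
  x=-10.032: |R|=1.00128 >1
So |R|<1 on (-10.0000, 0).

z∈(-10.0000,0).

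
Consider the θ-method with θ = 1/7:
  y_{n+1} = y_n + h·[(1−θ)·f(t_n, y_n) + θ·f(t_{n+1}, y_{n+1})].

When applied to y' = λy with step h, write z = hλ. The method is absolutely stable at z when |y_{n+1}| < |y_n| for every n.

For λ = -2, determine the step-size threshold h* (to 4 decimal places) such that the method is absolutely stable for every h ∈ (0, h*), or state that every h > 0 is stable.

(-2.8000,0); λ=-2 ⇒ h* = (14/5)/2 = 1.4000.

On y'=λy, z=hλ:
  y_{n+1} = y_n + z·[6/7·y_n + 1/7·y_{n+1}] ⇒ (1 − 1/7z)y_{n+1} = (1 + 6/7z)y_n
  ⇒ R(z) = (1 + 6/7z)/(1 − 1/7z).

Boundary: |R(x)|=1, x<0.
x=-1.16: |R|=0.0049
R=−1: 1+6/7x = −1+1/7x ⇒ -5/7x=2 ⇒ x=2/(-5/7)=-2.8000
Confirm numerically:
  x=-2.046: |R|=0.58324 <1
  x=-1.763: |R|=0.40831 <1
  x=-1.307: |R|=0.10136 <1
  x=-1.205: |R|=0.02803 <1
  x=-3.350: |R|=1.26570 >1
  x=-3.227: |R|=1.20876 >1
  x=-3.193: |R|=1.19278 >1
So |R|<1 on (-2.8000, 0).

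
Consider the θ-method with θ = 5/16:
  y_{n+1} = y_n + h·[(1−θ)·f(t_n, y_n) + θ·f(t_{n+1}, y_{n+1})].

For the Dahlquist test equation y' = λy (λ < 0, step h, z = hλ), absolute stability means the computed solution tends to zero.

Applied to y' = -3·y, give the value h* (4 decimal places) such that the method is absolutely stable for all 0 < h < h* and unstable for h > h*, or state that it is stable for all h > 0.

Set f=λy, z=hλ:
  y_{n+1} = y_n + z·[11/16·y_n + 5/16·y_{n+1}] ⇒ (1 − 5/16z)y_{n+1} = (1 + 11/16z)y_n
  R(z) = (1 + 11/16z)/(1 − 5/16z).

Boundary: |R(x)|=1, x<0.
x=-0.54: |R|=0.5380
R=−1: 1+11/16x = −1+5/16x ⇒ -3/8x=2 ⇒ x=2/(-3/8)=-5.3333
Confirm numerically:
  x=-4.689: |R|=0.90199 <1
  x=-3.888: |R|=0.75530 <1
  x=-2.801: |R|=0.49362 <1
  x=-5.659: |R|=1.04411 >1
  x=-5.567: |R|=1.03198 >1
Interval (-5.3333, 0).

(-5.3333,0); λ=-3 ⇒ h* = (16/3)/3 = 1.7778.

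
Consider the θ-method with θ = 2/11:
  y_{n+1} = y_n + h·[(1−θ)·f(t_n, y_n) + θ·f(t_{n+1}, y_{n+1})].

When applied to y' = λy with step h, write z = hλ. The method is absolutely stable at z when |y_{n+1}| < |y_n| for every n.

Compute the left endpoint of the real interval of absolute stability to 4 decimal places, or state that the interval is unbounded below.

On y'=λy, z=hλ:
  y_{n+1} = y_n + z·[9/11·y_n + 2/11·y_{n+1}] ⇒ (1 − 2/11z)y_{n+1} = (1 + 9/11z)y_n
  Hence R(z) = (1 + 9/11z)/(1 − 2/11z).

Find x<0 with |R(x)|<1.
x=-0.53: |R|=0.5166
R=−1: 1+9/11x = −1+2/11x ⇒ -7/11x=2 ⇒ x=2/(-7/11)=-3.1429
Confirm numerically:
  x=-2.781: |R|=0.84706 <1
  x=-2.370: |R|=0.65629 <1
  x=-1.947: |R|=0.43796 <1
  x=-1.422: |R|=0.12988 <1
  x=-3.436: |R|=1.11482 >1
  x=-3.379: |R|=1.09308 >1
  x=-3.322: |R|=1.07107 >1
Interval (-3.1429, 0).

z* = -3.1429.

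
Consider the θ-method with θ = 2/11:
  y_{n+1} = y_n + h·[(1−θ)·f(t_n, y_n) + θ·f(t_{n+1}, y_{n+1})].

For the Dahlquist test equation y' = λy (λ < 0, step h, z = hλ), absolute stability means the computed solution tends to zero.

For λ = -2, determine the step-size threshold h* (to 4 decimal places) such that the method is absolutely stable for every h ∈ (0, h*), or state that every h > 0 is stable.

On y'=λy, z=hλ:
  y_{n+1} = y_n + z·[9/11·y_n + 2/11·y_{n+1}] ⇒ (1 − 2/11z)y_{n+1} = (1 + 9/11z)y_n
  Hence R(z) = (1 + 9/11z)/(1 − 2/11z).

Find x<0 with |R(x)|<1.
x=-1.54: |R|=0.2031
R=−1: 1+9/11x = −1+2/11x ⇒ -7/11x=2 ⇒ x=2/(-7/11)=-3.1429
Confirm numerically:
  x=-2.371: |R|=0.65678 <1
  x=-2.343: |R|=0.64306 <1
  x=-2.165: |R|=0.55349 <1
  x=-1.760: |R|=0.33333 <1
  x=-3.704: |R|=1.21339 >1
  x=-3.366: |R|=1.08809 >1
So |R|<1 on (-3.1429, 0).

(-3.1429,0); λ=-2 ⇒ h* = (22/7)/2 = 1.5714.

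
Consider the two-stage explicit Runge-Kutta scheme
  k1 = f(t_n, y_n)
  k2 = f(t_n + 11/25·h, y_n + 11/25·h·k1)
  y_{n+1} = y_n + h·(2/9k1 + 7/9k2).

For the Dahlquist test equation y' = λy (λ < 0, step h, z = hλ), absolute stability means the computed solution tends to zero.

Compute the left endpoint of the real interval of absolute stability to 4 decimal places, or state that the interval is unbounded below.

With y'=λy (z=hλ):
  k1=λy_n ⇒ h·k1=z·y_n;  k2=λ(1+11/25z)y_n ⇒ h·k2=z(1+11/25z)y_n
  y_{n+1}/y_n = 1 + 2/9z + 7/9z(1+11/25z) = 1 + z + 77/225z²
  ⇒ R(z) = 1 + z + 77/225z².

Solve |R(x)|<1 on ℝ⁻.
x=-0.36: |R|=0.6844
R=1: x+77/225x²=0 ⇒ x=−225/77=-2.9221; min R=1−1/(4·77/225)=0.2695>−1
Confirm numerically:
  x=-1.983: |R|=0.36272 <1
  x=-1.408: |R|=0.27044 <1
  x=-1.248: |R|=0.28501 <1
  x=-1.196: |R|=0.29352 <1
  x=-3.299: |R|=1.42554 >1
  x=-3.125: |R|=1.21701 >1
  x=-3.037: |R|=1.11944 >1
Interval (-2.9221, 0).

z* = -2.9221.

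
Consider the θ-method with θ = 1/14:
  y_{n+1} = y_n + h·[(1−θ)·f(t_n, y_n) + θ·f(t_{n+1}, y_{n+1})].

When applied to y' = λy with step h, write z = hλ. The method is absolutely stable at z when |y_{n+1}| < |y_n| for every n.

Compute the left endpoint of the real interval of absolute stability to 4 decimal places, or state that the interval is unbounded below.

On y'=λy, z=hλ:
  y_{n+1} = y_n + z·[13/14·y_n + 1/14·y_{n+1}] ⇒ (1 − 1/14z)y_{n+1} = (1 + 13/14z)y_n
  so R(z) = (1 + 13/14z)/(1 − 1/14z).

Need |R(x)|<1, x<0.
x=-1.57: |R|=0.4117
R=−1: 1+13/14x = −1+1/14x ⇒ -6/7x=2 ⇒ x=2/(-6/7)=-2.3333
Confirm numerically:
  x=-1.787: |R|=0.58472 <1
  x=-1.285: |R|=0.17697 <1
  x=-1.161: |R|=0.07209 <1
  x=-0.959: |R|=0.10248 <1
  x=-2.724: |R|=1.28032 >1
  x=-2.545: |R|=1.15352 >1
Interval (-2.3333, 0).

z* = -2.3333.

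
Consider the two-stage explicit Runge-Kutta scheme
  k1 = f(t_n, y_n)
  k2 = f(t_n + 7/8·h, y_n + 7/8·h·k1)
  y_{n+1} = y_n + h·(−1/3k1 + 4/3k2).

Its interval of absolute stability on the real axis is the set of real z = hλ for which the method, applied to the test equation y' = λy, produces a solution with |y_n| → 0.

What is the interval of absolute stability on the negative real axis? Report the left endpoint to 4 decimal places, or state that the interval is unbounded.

With y'=λy (z=hλ):
  k1=λy_n ⇒ h·k1=z·y_n;  k2=λ(1+7/8z)y_n ⇒ h·k2=z(1+7/8z)y_n
  y_{n+1}/y_n = 1 − 1/3z + 4/3z(1+7/8z) = 1 + z + 7/6z²
  R(z) = 1 + z + 7/6z².

Solve |R(x)|<1 on ℝ⁻.
x=-1.41: |R|=1.9095
R=1: x+7/6x²=0 ⇒ x=−6/7=-0.8571; min R=1−1/(4·7/6)=0.7857>−1
Confirm numerically:
  x=-0.834: |R|=0.97748 <1
  x=-0.632: |R|=0.83399 <1
  x=-0.567: |R|=0.80807 <1
  x=-0.544: |R|=0.80126 <1
  x=-1.454: |R|=2.01247 >1
  x=-1.084: |R|=1.28690 >1
  x=-0.929: |R|=1.07788 >1
Interval (-0.8571, 0).

(-0.8571, 0).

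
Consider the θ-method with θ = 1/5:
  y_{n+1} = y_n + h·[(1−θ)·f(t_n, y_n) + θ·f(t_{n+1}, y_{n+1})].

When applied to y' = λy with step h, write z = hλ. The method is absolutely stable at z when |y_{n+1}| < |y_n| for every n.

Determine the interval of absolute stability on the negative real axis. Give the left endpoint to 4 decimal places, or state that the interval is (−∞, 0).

z∈(-3.3333,0).

Set f=λy, z=hλ:
  y_{n+1} = y_n + z·[4/5·y_n + 1/5·y_{n+1}] ⇒ (1 − 1/5z)y_{n+1} = (1 + 4/5z)y_n
  Hence R(z) = (1 + 4/5z)/(1 − 1/5z).

Boundary: |R(x)|=1, x<0.
x=-0.58: |R|=0.4803
R=−1: 1+4/5x = −1+1/5x ⇒ -3/5x=2 ⇒ x=2/(-3/5)=-3.3333
Confirm numerically:
  x=-3.282: |R|=0.98141 <1
  x=-2.675: |R|=0.74267 <1
  x=-2.044: |R|=0.45088 <1
  x=-3.650: |R|=1.10983 >1
  x=-3.395: |R|=1.02204 >1
Interval (-3.3333, 0).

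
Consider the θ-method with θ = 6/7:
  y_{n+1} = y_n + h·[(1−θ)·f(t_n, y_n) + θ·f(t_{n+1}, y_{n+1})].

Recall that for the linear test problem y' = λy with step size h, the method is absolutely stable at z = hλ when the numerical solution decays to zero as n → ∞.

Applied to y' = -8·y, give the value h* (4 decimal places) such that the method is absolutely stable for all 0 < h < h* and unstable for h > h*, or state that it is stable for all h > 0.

On y'=λy, z=hλ:
  y_{n+1} = y_n + z·[1/7·y_n + 6/7·y_{n+1}] ⇒ (1 − 6/7z)y_{n+1} = (1 + 1/7z)y_n
  Hence R(z) = (1 + 1/7z)/(1 − 6/7z).

Boundary: |R(x)|=1, x<0.
x=-0.88: |R|=0.4984
x=-2: |R|=0.2632
x=-10: |R|=0.0448
x=-100: |R|=0.1532
θ=6/7≥1/2 ⇒ |1+1/7x|<|1−6/7x| ∀x<0 ⇒ unbounded interval.

unbounded; (−∞, 0). Any h>0 works for λ=-8.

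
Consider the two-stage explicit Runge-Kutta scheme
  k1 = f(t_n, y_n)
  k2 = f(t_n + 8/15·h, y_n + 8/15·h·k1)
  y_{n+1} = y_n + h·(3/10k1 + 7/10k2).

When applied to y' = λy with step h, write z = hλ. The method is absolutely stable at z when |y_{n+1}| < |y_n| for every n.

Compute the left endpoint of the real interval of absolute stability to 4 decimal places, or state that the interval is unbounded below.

z* = -2.6786.

With y'=λy (z=hλ):
  k1=λy_n ⇒ h·k1=z·y_n;  k2=λ(1+8/15z)y_n ⇒ h·k2=z(1+8/15z)y_n
  y_{n+1}/y_n = 1 + 3/10z + 7/10z(1+8/15z) = 1 + z + 28/75z²
  Hence R(z) = 1 + z + 28/75z².

Need |R(x)|<1, x<0.
x=-1.02: |R|=0.3684
R=1: x+28/75x²=0 ⇒ x=−75/28=-2.6786; min R=1−1/(4·28/75)=0.3304>−1
Confirm numerically:
  x=-2.180: |R|=0.59423 <1
  x=-1.804: |R|=0.41098 <1
  x=-1.652: |R|=0.36687 <1
  x=-1.257: |R|=0.33288 <1
  x=-3.192: |R|=1.61184 >1
  x=-3.175: |R|=1.58843 >1
  x=-2.942: |R|=1.28934 >1
Stable set (-2.6786, 0).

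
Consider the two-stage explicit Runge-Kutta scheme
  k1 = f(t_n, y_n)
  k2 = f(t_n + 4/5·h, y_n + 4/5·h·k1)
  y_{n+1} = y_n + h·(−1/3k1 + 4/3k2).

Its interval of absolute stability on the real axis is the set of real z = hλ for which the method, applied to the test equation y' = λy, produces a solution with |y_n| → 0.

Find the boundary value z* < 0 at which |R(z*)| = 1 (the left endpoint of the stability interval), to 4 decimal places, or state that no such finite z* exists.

On y'=λy, z=hλ:
  k1=λy_n ⇒ h·k1=z·y_n;  k2=λ(1+4/5z)y_n ⇒ h·k2=z(1+4/5z)y_n
  y_{n+1}/y_n = 1 − 1/3z + 4/3z(1+4/5z) = 1 + z + 16/15z²
  R(z) = 1 + z + 16/15z².

Boundary: |R(x)|=1, x<0.
x=-1.25: |R|=1.4167
R=1: x+16/15x²=0 ⇒ x=−15/16=-0.9375; min R=1−1/(4·16/15)=0.7656>−1
Confirm numerically:
  x=-0.544: |R|=0.77167 <1
  x=-0.434: |R|=0.76691 <1
  x=-0.413: |R|=0.76894 <1
  x=-1.486: |R|=1.86941 >1
  x=-1.136: |R|=1.24053 >1
Interval (-0.9375, 0).

z* = -0.9375.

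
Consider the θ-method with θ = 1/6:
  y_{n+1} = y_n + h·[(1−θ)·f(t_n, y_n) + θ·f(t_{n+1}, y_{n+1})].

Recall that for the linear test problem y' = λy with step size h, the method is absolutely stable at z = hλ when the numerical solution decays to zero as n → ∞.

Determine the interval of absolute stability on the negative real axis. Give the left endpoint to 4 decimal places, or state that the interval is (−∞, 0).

Set f=λy, z=hλ:
  y_{n+1} = y_n + z·[5/6·y_n + 1/6·y_{n+1}] ⇒ (1 − 1/6z)y_{n+1} = (1 + 5/6z)y_n
  ⇒ R(z) = (1 + 5/6z)/(1 − 1/6z).

Need |R(x)|<1, x<0.
x=-1.77: |R|=0.3668
R=−1: 1+5/6x = −1+1/6x ⇒ -2/3x=2 ⇒ x=2/(-2/3)=-3.0000
Confirm numerically:
  x=-2.600: |R|=0.81395 <1
  x=-2.146: |R|=0.58065 <1
  x=-2.110: |R|=0.56104 <1
  x=-2.103: |R|=0.55720 <1
  x=-3.076: |R|=1.03349 >1
  x=-3.064: |R|=1.02824 >1
  x=-3.041: |R|=1.01814 >1
Stable set (-3.0000, 0).

z∈(-3.0000,0).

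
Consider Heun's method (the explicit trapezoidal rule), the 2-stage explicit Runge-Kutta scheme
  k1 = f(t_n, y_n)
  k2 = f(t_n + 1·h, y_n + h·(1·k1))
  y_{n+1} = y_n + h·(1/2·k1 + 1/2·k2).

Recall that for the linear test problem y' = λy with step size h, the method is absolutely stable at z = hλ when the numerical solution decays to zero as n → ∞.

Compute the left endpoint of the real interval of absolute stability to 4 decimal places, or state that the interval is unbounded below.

With y'=λy (z=hλ):
  order 2, 2-stage ⇒ R(z)=1+z+z^2/2
  (e.g. R(-1.71)=0.75205, |R|=0.75205)

Need |R(x)|<1, x<0.
x=-1.71: |R|=0.7520
|R(-1.35)|=0.5613 |R(-1.32)|=0.5512 |R(-0.77)|=0.5264
Bisect:
  x_lo=-2.3348 |R|=1.3909  x_hi=-0.3100 |R|=0.7381
  mid=-1.32242 |R|=0.55198 →hi
  mid=-1.82863 |R|=0.84332 →hi
  mid=-2.08174 |R|=1.08508 →lo
  mid=-1.95519 |R|=0.95619 →hi
  mid=-2.01846 |R|=1.01863 →lo
  mid=-1.98683 |R|=0.98691 →hi
  mid=-2.00264 |R|=1.00265 →lo
  mid=-1.99473 |R|=0.99475 →hi
  ...
  [-2.00005,-1.99993] ⇒ x*=-2.0000
Interval (-2.0000, 0).

left endpoint -2.0000.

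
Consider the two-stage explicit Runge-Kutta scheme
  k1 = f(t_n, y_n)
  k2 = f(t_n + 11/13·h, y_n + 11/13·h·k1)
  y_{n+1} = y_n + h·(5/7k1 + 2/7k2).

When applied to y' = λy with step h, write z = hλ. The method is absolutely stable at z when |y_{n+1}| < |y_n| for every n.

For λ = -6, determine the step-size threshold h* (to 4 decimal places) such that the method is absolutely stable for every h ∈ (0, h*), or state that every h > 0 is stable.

On y'=λy, z=hλ:
  k1=λy_n ⇒ h·k1=z·y_n;  k2=λ(1+11/13z)y_n ⇒ h·k2=z(1+11/13z)y_n
  y_{n+1}/y_n = 1 + 5/7z + 2/7z(1+11/13z) = 1 + z + 22/91z²
  so R(z) = 1 + z + 22/91z².

Find x<0 with |R(x)|<1.
x=-0.84: |R|=0.3306
R=1: x+22/91x²=0 ⇒ x=−91/22=-4.1364; min R=1−1/(4·22/91)=-0.0341>−1
Confirm numerically:
  x=-2.898: |R|=0.13238 <1
  x=-2.639: |R|=0.04468 <1
  x=-1.870: |R|=0.02460 <1
  x=-4.178: |R|=1.04206 >1
  x=-4.172: |R|=1.03594 >1
Interval (-4.1364, 0).

(-4.1364,0); λ=-6 ⇒ h* = (91/22)/6 = 0.6894.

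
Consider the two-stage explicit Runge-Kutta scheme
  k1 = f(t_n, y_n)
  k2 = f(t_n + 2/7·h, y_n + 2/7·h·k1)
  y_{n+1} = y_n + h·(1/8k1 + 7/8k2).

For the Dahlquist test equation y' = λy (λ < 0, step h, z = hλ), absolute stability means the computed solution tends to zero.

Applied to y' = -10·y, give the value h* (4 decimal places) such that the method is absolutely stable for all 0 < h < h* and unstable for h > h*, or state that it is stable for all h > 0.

(-4.0000,0); λ=-10 ⇒ h* = (4)/10 = 0.4000.

Set f=λy, z=hλ:
  k1=λy_n ⇒ h·k1=z·y_n;  k2=λ(1+2/7z)y_n ⇒ h·k2=z(1+2/7z)y_n
  y_{n+1}/y_n = 1 + 1/8z + 7/8z(1+2/7z) = 1 + z + 1/4z²
  Hence R(z) = 1 + z + 1/4z².

Find x<0 with |R(x)|<1.
x=-1.08: |R|=0.2116
R=1: x+1/4x²=0 ⇒ x=−4=-4.0000; min R=1−1/(4·1/4)=0.0000>−1
Confirm numerically:
  x=-3.758: |R|=0.77264 <1
  x=-3.591: |R|=0.63282 <1
  x=-2.684: |R|=0.11696 <1
  x=-4.383: |R|=1.41967 >1
  x=-4.209: |R|=1.21992 >1
Stable set (-4.0000, 0).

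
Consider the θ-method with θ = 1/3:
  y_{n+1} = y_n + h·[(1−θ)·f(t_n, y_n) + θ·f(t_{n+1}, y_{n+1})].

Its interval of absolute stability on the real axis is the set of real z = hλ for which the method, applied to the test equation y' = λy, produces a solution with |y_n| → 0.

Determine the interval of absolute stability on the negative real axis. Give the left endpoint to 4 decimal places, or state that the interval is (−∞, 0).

Set f=λy, z=hλ:
  y_{n+1} = y_n + z·[2/3·y_n + 1/3·y_{n+1}] ⇒ (1 − 1/3z)y_{n+1} = (1 + 2/3z)y_n
  Hence R(z) = (1 + 2/3z)/(1 − 1/3z).

Find x<0 with |R(x)|<1.
x=-1.03: |R|=0.2333
R=−1: 1+2/3x = −1+1/3x ⇒ -1/3x=2 ⇒ x=2/(-1/3)=-6.0000
Confirm numerically:
  x=-5.736: |R|=0.96978 <1
  x=-4.764: |R|=0.84080 <1
  x=-3.610: |R|=0.63843 <1
  x=-6.435: |R|=1.04610 >1
  x=-6.314: |R|=1.03371 >1
  x=-6.249: |R|=1.02692 >1
So |R|<1 on (-6.0000, 0).

z∈(-6.0000,0).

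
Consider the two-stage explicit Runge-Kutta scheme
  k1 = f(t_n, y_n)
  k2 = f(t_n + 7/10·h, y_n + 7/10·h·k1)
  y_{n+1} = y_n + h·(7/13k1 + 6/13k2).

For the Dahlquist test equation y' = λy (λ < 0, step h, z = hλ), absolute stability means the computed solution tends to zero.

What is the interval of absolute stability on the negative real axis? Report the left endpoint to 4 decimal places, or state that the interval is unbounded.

z∈(-3.0952,0).

Test eqn y'=λy, z=hλ:
  k1=λy_n ⇒ h·k1=z·y_n;  k2=λ(1+7/10z)y_n ⇒ h·k2=z(1+7/10z)y_n
  y_{n+1}/y_n = 1 + 7/13z + 6/13z(1+7/10z) = 1 + z + 21/65z²
  R(z) = 1 + z + 21/65z².

Find x<0 with |R(x)|<1.
x=-0.82: |R|=0.3972
R=1: x+21/65x²=0 ⇒ x=−65/21=-3.0952; min R=1−1/(4·21/65)=0.2262>−1
Confirm numerically:
  x=-2.968: |R|=0.87799 <1
  x=-2.425: |R|=0.47489 <1
  x=-2.327: |R|=0.42244 <1
  x=-1.611: |R|=0.22749 <1
  x=-3.355: |R|=1.28156 >1
  x=-3.246: |R|=1.15811 >1
  x=-3.237: |R|=1.14825 >1
Interval (-3.0952, 0).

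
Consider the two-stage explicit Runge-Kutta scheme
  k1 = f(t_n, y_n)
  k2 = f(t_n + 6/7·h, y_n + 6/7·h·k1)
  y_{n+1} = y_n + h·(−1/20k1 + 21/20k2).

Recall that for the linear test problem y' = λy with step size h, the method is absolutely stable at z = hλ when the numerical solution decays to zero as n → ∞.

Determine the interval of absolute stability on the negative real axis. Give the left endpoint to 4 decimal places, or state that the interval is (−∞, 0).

On y'=λy, z=hλ:
  k1=λy_n ⇒ h·k1=z·y_n;  k2=λ(1+6/7z)y_n ⇒ h·k2=z(1+6/7z)y_n
  y_{n+1}/y_n = 1 − 1/20z + 21/20z(1+6/7z) = 1 + z + 9/10z²
  Hence R(z) = 1 + z + 9/10z².

Solve |R(x)|<1 on ℝ⁻.
x=-1.49: |R|=1.5081
R=1: x+9/10x²=0 ⇒ x=−10/9=-1.1111; min R=1−1/(4·9/10)=0.7222>−1
Confirm numerically:
  x=-0.996: |R|=0.89681 <1
  x=-0.846: |R|=0.79814 <1
  x=-0.815: |R|=0.78280 <1
  x=-0.722: |R|=0.74716 <1
  x=-1.442: |R|=1.42943 >1
  x=-1.322: |R|=1.25092 >1
  x=-1.143: |R|=1.03280 >1
So |R|<1 on (-1.1111, 0).

z∈(-1.1111,0).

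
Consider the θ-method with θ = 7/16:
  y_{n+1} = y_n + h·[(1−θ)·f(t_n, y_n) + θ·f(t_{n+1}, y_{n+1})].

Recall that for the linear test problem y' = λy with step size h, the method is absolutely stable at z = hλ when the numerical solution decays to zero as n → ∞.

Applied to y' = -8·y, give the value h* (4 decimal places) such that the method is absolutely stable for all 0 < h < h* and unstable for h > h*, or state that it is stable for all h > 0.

Set f=λy, z=hλ:
  y_{n+1} = y_n + z·[9/16·y_n + 7/16·y_{n+1}] ⇒ (1 − 7/16z)y_{n+1} = (1 + 9/16z)y_n
  R(z) = (1 + 9/16z)/(1 − 7/16z).

Find x<0 with |R(x)|<1.
x=-1.07: |R|=0.2712
R=−1: 1+9/16x = −1+7/16x ⇒ -1/8x=2 ⇒ x=2/(-1/8)=-16.0000
Confirm numerically:
  x=-15.622: |R|=0.99397 <1
  x=-14.679: |R|=0.97775 <1
  x=-13.154: |R|=0.94733 <1
  x=-16.492: |R|=1.00749 >1
  x=-16.476: |R|=1.00725 >1
  x=-16.286: |R|=1.00440 >1
So |R|<1 on (-16.0000, 0).

(-16.0000,0); λ=-8 ⇒ h* = (16)/8 = 2.0000.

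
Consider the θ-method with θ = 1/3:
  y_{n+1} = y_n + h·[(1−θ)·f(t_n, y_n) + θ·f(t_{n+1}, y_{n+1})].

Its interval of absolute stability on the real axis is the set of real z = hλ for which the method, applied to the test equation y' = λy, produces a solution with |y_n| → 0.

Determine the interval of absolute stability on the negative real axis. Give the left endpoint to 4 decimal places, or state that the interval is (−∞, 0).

Test eqn y'=λy, z=hλ:
  y_{n+1} = y_n + z·[2/3·y_n + 1/3·y_{n+1}] ⇒ (1 − 1/3z)y_{n+1} = (1 + 2/3z)y_n
  Hence R(z) = (1 + 2/3z)/(1 − 1/3z).

Boundary: |R(x)|=1, x<0.
x=-0.52: |R|=0.5568
R=−1: 1+2/3x = −1+1/3x ⇒ -1/3x=2 ⇒ x=2/(-1/3)=-6.0000
Confirm numerically:
  x=-5.055: |R|=0.88268 <1
  x=-3.603: |R|=0.63698 <1
  x=-2.784: |R|=0.44398 <1
  x=-6.542: |R|=1.05680 >1
  x=-6.477: |R|=1.05033 >1
Stable set (-6.0000, 0).

z∈(-6.0000,0).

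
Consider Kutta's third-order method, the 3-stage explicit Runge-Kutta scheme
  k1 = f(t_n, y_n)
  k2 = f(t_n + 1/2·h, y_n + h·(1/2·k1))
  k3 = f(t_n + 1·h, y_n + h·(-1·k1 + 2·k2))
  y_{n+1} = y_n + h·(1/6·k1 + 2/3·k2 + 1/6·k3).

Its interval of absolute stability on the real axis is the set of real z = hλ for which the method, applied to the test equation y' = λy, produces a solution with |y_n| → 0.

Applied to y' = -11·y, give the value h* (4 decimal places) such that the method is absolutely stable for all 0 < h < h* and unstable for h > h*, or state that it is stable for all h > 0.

Set f=λy, z=hλ:
  order 3, 3-stage ⇒ R(z)=1+z+z^2/2+z^3/6
  (e.g. R(-0.85)=0.40890, |R|=0.40890)

Find x<0 with |R(x)|<1.
x=-0.85: |R|=0.4089
|R(-2.28)|=0.6562 |R(-1.94)|=0.2751 |R(-1.58)|=0.0108
Bisect:
  x_lo=-3.0662 |R|=2.1698  x_hi=-0.1418 |R|=0.8678
  mid=-1.60398 |R|=0.00538 →hi
  mid=-2.33507 |R|=0.73081 →hi
  mid=-2.70062 |R|=1.33670 →lo
  mid=-2.51785 |R|=1.00841 →lo
  mid=-2.42646 |R|=0.86365 →hi
  mid=-2.47215 |R|=0.93449 →hi
  mid=-2.49500 |R|=0.97106 →hi
  mid=-2.50642 |R|=0.98963 →hi
  ...
  [-2.51285,-2.51267] ⇒ x*=-2.5127
Interval (-2.5127, 0).

(-2.5127,0); λ=-11 ⇒ h* = 0.2284.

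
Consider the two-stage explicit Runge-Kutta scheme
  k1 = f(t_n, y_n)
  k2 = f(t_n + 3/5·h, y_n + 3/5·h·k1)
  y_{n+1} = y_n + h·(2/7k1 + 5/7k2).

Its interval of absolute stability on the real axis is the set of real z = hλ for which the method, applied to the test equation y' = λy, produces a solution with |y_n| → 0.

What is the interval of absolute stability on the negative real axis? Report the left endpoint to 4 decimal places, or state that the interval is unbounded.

(-2.3333, 0).

On y'=λy, z=hλ:
  k1=λy_n ⇒ h·k1=z·y_n;  k2=λ(1+3/5z)y_n ⇒ h·k2=z(1+3/5z)y_n
  y_{n+1}/y_n = 1 + 2/7z + 5/7z(1+3/5z) = 1 + z + 3/7z²
  so R(z) = 1 + z + 3/7z².

Solve |R(x)|<1 on ℝ⁻.
x=-0.68: |R|=0.5182
R=1: x+3/7x²=0 ⇒ x=−7/3=-2.3333; min R=1−1/(4·3/7)=0.4167>−1
Confirm numerically:
  x=-1.851: |R|=0.61737 <1
  x=-1.810: |R|=0.59404 <1
  x=-1.337: |R|=0.42910 <1
  x=-1.002: |R|=0.42829 <1
  x=-2.913: |R|=1.72367 >1
  x=-2.819: |R|=1.58675 >1
So |R|<1 on (-2.3333, 0).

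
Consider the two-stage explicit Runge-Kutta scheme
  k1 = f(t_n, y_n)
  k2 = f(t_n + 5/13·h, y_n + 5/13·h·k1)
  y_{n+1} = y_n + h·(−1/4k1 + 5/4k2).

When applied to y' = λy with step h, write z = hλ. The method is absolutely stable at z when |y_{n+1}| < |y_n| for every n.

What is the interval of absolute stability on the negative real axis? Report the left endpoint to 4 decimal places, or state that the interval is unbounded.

Set f=λy, z=hλ:
  k1=λy_n ⇒ h·k1=z·y_n;  k2=λ(1+5/13z)y_n ⇒ h·k2=z(1+5/13z)y_n
  y_{n+1}/y_n = 1 − 1/4z + 5/4z(1+5/13z) = 1 + z + 25/52z²
  Hence R(z) = 1 + z + 25/52z².

Boundary: |R(x)|=1, x<0.
x=-1.21: |R|=0.4939
R=1: x+25/52x²=0 ⇒ x=−52/25=-2.0800; min R=1−1/(4·25/52)=0.4800>−1
Confirm numerically:
  x=-1.580: |R|=0.62019 <1
  x=-1.413: |R|=0.54689 <1
  x=-0.969: |R|=0.48242 <1
  x=-2.480: |R|=1.47692 >1
  x=-2.444: |R|=1.42770 >1
  x=-2.239: |R|=1.17115 >1
So |R|<1 on (-2.0800, 0).

z∈(-2.0800,0).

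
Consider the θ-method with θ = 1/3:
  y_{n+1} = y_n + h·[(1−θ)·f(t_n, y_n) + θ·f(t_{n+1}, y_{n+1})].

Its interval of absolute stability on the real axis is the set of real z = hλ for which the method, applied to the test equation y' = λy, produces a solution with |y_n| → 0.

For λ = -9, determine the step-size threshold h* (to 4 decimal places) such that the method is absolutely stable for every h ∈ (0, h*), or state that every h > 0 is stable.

(-6.0000,0); λ=-9 ⇒ h* = (6)/9 = 0.6667.

On y'=λy, z=hλ:
  y_{n+1} = y_n + z·[2/3·y_n + 1/3·y_{n+1}] ⇒ (1 − 1/3z)y_{n+1} = (1 + 2/3z)y_n
  so R(z) = (1 + 2/3z)/(1 − 1/3z).

Boundary: |R(x)|=1, x<0.
x=-1.06: |R|=0.2167
R=−1: 1+2/3x = −1+1/3x ⇒ -1/3x=2 ⇒ x=2/(-1/3)=-6.0000
Confirm numerically:
  x=-5.348: |R|=0.92190 <1
  x=-5.256: |R|=0.90988 <1
  x=-4.696: |R|=0.83056 <1
  x=-2.564: |R|=0.38246 <1
  x=-6.566: |R|=1.05917 >1
  x=-6.180: |R|=1.01961 >1
  x=-6.102: |R|=1.01121 >1
So |R|<1 on (-6.0000, 0).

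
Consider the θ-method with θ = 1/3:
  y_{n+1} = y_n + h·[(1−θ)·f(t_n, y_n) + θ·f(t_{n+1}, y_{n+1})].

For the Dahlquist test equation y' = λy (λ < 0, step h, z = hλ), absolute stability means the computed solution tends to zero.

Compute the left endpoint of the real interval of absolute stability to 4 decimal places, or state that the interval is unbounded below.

Test eqn y'=λy, z=hλ:
  y_{n+1} = y_n + z·[2/3·y_n + 1/3·y_{n+1}] ⇒ (1 − 1/3z)y_{n+1} = (1 + 2/3z)y_n
  ⇒ R(z) = (1 + 2/3z)/(1 − 1/3z).

Need |R(x)|<1, x<0.
x=-1.63: |R|=0.0562
R=−1: 1+2/3x = −1+1/3x ⇒ -1/3x=2 ⇒ x=2/(-1/3)=-6.0000
Confirm numerically:
  x=-5.897: |R|=0.98842 <1
  x=-4.764: |R|=0.84080 <1
  x=-2.522: |R|=0.37016 <1
  x=-6.412: |R|=1.04377 >1
  x=-6.058: |R|=1.00640 >1
Stable set (-6.0000, 0).

left endpoint -6.0000.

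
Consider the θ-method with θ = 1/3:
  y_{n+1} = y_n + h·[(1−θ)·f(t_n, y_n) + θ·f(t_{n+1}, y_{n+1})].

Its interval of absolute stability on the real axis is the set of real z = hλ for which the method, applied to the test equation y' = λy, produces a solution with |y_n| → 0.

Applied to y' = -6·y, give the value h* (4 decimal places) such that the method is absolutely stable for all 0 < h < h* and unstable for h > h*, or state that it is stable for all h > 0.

(-6.0000,0); λ=-6 ⇒ h* = (6)/6 = 1.0000.

Set f=λy, z=hλ:
  y_{n+1} = y_n + z·[2/3·y_n + 1/3·y_{n+1}] ⇒ (1 − 1/3z)y_{n+1} = (1 + 2/3z)y_n
  Hence R(z) = (1 + 2/3z)/(1 − 1/3z).

Need |R(x)|<1, x<0.
x=-1.73: |R|=0.0973
R=−1: 1+2/3x = −1+1/3x ⇒ -1/3x=2 ⇒ x=2/(-1/3)=-6.0000
Confirm numerically:
  x=-4.074: |R|=0.72774 <1
  x=-3.758: |R|=0.66825 <1
  x=-3.340: |R|=0.58044 <1
  x=-6.549: |R|=1.05749 >1
  x=-6.303: |R|=1.03257 >1
Interval (-6.0000, 0).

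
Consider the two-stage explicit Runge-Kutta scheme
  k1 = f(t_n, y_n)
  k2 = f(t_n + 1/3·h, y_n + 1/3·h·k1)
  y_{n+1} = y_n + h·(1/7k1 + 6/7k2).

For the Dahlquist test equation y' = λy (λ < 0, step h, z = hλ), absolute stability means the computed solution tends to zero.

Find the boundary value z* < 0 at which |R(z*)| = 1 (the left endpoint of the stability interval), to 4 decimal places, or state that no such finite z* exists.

left endpoint -3.5000.

Test eqn y'=λy, z=hλ:
  k1=λy_n ⇒ h·k1=z·y_n;  k2=λ(1+1/3z)y_n ⇒ h·k2=z(1+1/3z)y_n
  y_{n+1}/y_n = 1 + 1/7z + 6/7z(1+1/3z) = 1 + z + 2/7z²
  so R(z) = 1 + z + 2/7z².

Solve |R(x)|<1 on ℝ⁻.
x=-1.43: |R|=0.1543
R=1: x+2/7x²=0 ⇒ x=−7/2=-3.5000; min R=1−1/(4·2/7)=0.1250>−1
Confirm numerically:
  x=-2.720: |R|=0.39383 <1
  x=-1.626: |R|=0.12939 <1
  x=-1.507: |R|=0.14187 <1
  x=-4.004: |R|=1.57658 >1
  x=-3.969: |R|=1.53185 >1
  x=-3.879: |R|=1.42004 >1
Stable set (-3.5000, 0).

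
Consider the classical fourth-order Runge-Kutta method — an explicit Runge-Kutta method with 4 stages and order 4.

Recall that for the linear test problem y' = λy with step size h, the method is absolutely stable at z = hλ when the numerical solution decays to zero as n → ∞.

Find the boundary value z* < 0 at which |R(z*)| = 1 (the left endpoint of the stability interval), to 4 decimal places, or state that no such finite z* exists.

z* = -2.7853.

Set f=λy, z=hλ:
  order 4, 4-stage ⇒ R(z)=1+z+z^2/2+z^3/6+z^4/24
  (e.g. R(-0.55)=0.57733, |R|=0.57733)

Boundary: |R(x)|=1, x<0.
x=-0.55: |R|=0.5773
|R(-1.33)|=0.2927 |R(-1.07)|=0.3529 |R(-0.5)|=0.6068
Bisect:
  x_lo=-3.2095 |R|=1.8520  x_hi=-0.1776 |R|=0.8373
  mid=-1.69352 |R|=0.27371 →hi
  mid=-2.45150 |R|=0.60283 →hi
  mid=-2.83049 |R|=1.07030 →lo
  mid=-2.64099 |R|=0.80336 →hi
  mid=-2.73574 |R|=0.92782 →hi
  mid=-2.78311 |R|=0.99672 →hi
  mid=-2.80680 |R|=1.03291 →lo
  ...
  [-2.78533,-2.78515] ⇒ x*=-2.7853
So |R|<1 on (-2.7853, 0).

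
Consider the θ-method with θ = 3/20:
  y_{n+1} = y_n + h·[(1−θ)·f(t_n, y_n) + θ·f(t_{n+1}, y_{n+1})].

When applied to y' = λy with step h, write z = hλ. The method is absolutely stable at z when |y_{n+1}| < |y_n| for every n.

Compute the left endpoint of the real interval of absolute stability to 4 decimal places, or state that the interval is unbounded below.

With y'=λy (z=hλ):
  y_{n+1} = y_n + z·[17/20·y_n + 3/20·y_{n+1}] ⇒ (1 − 3/20z)y_{n+1} = (1 + 17/20z)y_n
  ⇒ R(z) = (1 + 17/20z)/(1 − 3/20z).

Find x<0 with |R(x)|<1.
x=-1.41: |R|=0.1638
R=−1: 1+17/20x = −1+3/20x ⇒ -7/10x=2 ⇒ x=2/(-7/10)=-2.8571
Confirm numerically:
  x=-2.713: |R|=0.92828 <1
  x=-2.505: |R|=0.82083 <1
  x=-1.743: |R|=0.38174 <1
  x=-3.352: |R|=1.23050 >1
  x=-3.207: |R|=1.16536 >1
  x=-3.120: |R|=1.12534 >1
So |R|<1 on (-2.8571, 0).

left endpoint -2.8571.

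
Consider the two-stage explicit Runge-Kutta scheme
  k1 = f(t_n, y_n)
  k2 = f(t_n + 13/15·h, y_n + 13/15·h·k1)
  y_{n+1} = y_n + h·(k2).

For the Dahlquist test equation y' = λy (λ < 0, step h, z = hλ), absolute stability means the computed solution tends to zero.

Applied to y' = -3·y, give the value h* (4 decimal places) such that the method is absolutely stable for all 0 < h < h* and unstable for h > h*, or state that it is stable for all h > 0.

On y'=λy, z=hλ:
  k1=λy_n ⇒ h·k1=z·y_n;  k2=λ(1+13/15z)y_n ⇒ h·k2=z(1+13/15z)y_n
  y_{n+1}/y_n = 1 + z(1+13/15z) = 1 + z + 13/15z²
  Hence R(z) = 1 + z + 13/15z².

Find x<0 with |R(x)|<1.
x=-0.7: |R|=0.7247
R=1: x+13/15x²=0 ⇒ x=−15/13=-1.1538; min R=1−1/(4·13/15)=0.7115>−1
Confirm numerically:
  x=-0.720: |R|=0.72928 <1
  x=-0.634: |R|=0.71436 <1
  x=-0.562: |R|=0.71173 <1
  x=-0.561: |R|=0.71176 <1
  x=-1.305: |R|=1.17095 >1
  x=-1.248: |R|=1.10184 >1
Interval (-1.1538, 0).

(-1.1538,0); λ=-3 ⇒ h* = (15/13)/3 = 0.3846.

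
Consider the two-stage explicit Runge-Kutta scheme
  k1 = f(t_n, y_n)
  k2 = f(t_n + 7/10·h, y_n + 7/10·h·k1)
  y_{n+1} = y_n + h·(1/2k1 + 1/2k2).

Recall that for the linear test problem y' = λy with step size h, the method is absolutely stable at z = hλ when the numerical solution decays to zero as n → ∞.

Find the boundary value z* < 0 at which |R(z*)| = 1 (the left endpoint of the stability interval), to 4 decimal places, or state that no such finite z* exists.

Test eqn y'=λy, z=hλ:
  k1=λy_n ⇒ h·k1=z·y_n;  k2=λ(1+7/10z)y_n ⇒ h·k2=z(1+7/10z)y_n
  y_{n+1}/y_n = 1 + 1/2z + 1/2z(1+7/10z) = 1 + z + 7/20z²
  so R(z) = 1 + z + 7/20z².

Solve |R(x)|<1 on ℝ⁻.
x=-1.17: |R|=0.3091
R=1: x+7/20x²=0 ⇒ x=−20/7=-2.8571; min R=1−1/(4·7/20)=0.2857>−1
Confirm numerically:
  x=-2.192: |R|=0.48970 <1
  x=-1.994: |R|=0.39761 <1
  x=-1.409: |R|=0.28585 <1
  x=-3.449: |R|=1.71446 >1
  x=-3.088: |R|=1.24951 >1
  x=-3.070: |R|=1.22871 >1
Stable set (-2.8571, 0).

z* = -2.8571.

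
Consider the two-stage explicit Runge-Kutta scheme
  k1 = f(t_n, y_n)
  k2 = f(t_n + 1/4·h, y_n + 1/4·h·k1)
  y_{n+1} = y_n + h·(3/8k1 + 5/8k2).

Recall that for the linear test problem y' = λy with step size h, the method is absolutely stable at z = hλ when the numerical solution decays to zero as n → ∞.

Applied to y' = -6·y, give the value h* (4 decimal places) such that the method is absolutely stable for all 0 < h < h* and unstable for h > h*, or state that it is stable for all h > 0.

With y'=λy (z=hλ):
  k1=λy_n ⇒ h·k1=z·y_n;  k2=λ(1+1/4z)y_n ⇒ h·k2=z(1+1/4z)y_n
  y_{n+1}/y_n = 1 + 3/8z + 5/8z(1+1/4z) = 1 + z + 5/32z²
  R(z) = 1 + z + 5/32z².

Find x<0 with |R(x)|<1.
x=-1.33: |R|=0.0536
R=1: x+5/32x²=0 ⇒ x=−32/5=-6.4000; min R=1−1/(4·5/32)=-0.6000>−1
Confirm numerically:
  x=-4.875: |R|=0.16162 <1
  x=-4.492: |R|=0.33918 <1
  x=-3.792: |R|=0.54524 <1
  x=-2.943: |R|=0.58968 <1
  x=-6.858: |R|=1.49078 >1
  x=-6.789: |R|=1.41264 >1
So |R|<1 on (-6.4000, 0).

(-6.4000,0); λ=-6 ⇒ h* = (32/5)/6 = 1.0667.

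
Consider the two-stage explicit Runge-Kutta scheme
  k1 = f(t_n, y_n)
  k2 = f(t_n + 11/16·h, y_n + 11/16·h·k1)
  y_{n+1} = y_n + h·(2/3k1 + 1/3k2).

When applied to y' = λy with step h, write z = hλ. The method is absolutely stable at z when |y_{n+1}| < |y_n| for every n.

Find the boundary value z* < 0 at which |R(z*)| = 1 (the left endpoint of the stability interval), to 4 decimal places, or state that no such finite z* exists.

With y'=λy (z=hλ):
  k1=λy_n ⇒ h·k1=z·y_n;  k2=λ(1+11/16z)y_n ⇒ h·k2=z(1+11/16z)y_n
  y_{n+1}/y_n = 1 + 2/3z + 1/3z(1+11/16z) = 1 + z + 11/48z²
  R(z) = 1 + z + 11/48z².

Boundary: |R(x)|=1, x<0.
x=-1.53: |R|=0.0065
R=1: x+11/48x²=0 ⇒ x=−48/11=-4.3636; min R=1−1/(4·11/48)=-0.0909>−1
Confirm numerically:
  x=-3.529: |R|=0.32501 <1
  x=-3.050: |R|=0.08182 <1
  x=-2.360: |R|=0.08363 <1
  x=-1.965: |R|=0.08014 <1
  x=-4.887: |R|=1.58613 >1
  x=-4.855: |R|=1.54669 >1
So |R|<1 on (-4.3636, 0).

z* = -4.3636.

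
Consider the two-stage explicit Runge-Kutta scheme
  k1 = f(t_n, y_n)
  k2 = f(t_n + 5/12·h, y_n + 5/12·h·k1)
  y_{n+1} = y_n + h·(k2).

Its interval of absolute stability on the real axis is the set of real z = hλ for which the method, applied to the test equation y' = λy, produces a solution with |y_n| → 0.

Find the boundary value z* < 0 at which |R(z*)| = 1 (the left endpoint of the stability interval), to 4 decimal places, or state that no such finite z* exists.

On y'=λy, z=hλ:
  k1=λy_n ⇒ h·k1=z·y_n;  k2=λ(1+5/12z)y_n ⇒ h·k2=z(1+5/12z)y_n
  y_{n+1}/y_n = 1 + z(1+5/12z) = 1 + z + 5/12z²
  so R(z) = 1 + z + 5/12z².

Need |R(x)|<1, x<0.
x=-1.31: |R|=0.4050
R=1: x+5/12x²=0 ⇒ x=−12/5=-2.4000; min R=1−1/(4·5/12)=0.4000>−1
Confirm numerically:
  x=-1.530: |R|=0.44538 <1
  x=-1.269: |R|=0.40198 <1
  x=-1.238: |R|=0.40060 <1
  x=-2.984: |R|=1.72611 >1
  x=-2.897: |R|=1.59992 >1
  x=-2.471: |R|=1.07310 >1
Stable set (-2.4000, 0).

left endpoint -2.4000.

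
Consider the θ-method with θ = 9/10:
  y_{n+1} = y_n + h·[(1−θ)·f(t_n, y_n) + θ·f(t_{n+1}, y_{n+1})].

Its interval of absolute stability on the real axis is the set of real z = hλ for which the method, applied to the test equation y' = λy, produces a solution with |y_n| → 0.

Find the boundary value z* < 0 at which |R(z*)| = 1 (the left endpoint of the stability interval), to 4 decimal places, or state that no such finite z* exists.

(−∞, 0) — no finite endpoint.

On y'=λy, z=hλ:
  y_{n+1} = y_n + z·[1/10·y_n + 9/10·y_{n+1}] ⇒ (1 − 9/10z)y_{n+1} = (1 + 1/10z)y_n
  ⇒ R(z) = (1 + 1/10z)/(1 − 9/10z).

Need |R(x)|<1, x<0.
x=-1.2: |R|=0.4231
x=-2: |R|=0.2857
x=-10: |R|=0.0000
x=-100: |R|=0.0989
θ=9/10≥1/2 ⇒ |1+1/10x|<|1−9/10x| ∀x<0 ⇒ unbounded interval.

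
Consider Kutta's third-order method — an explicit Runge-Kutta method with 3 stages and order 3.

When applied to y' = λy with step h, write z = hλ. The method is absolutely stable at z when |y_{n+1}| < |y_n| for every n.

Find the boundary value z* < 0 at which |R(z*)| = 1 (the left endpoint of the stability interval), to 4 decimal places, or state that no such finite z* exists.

z* = -2.5127.

On y'=λy, z=hλ:
  order 3, 3-stage ⇒ R(z)=1+z+z^2/2+z^3/6
  (e.g. R(-1.42)=0.11099, |R|=0.11099)

Solve |R(x)|<1 on ℝ⁻.
x=-1.42: |R|=0.1110
|R(-1.86)|=0.2027 |R(-0.8)|=0.4347 |R(-0.51)|=0.5979
Bisect:
  x_lo=-2.8422 |R|=1.6298  x_hi=-0.1646 |R|=0.8482
  mid=-1.50339 |R|=0.06038 →hi
  mid=-2.17280 |R|=0.52192 →hi
  mid=-2.50750 |R|=0.99140 →hi
  mid=-2.67486 |R|=1.28713 →lo
  mid=-2.59118 |R|=1.13370 →lo
  mid=-2.54934 |R|=1.06119 →lo
  mid=-2.52842 |R|=1.02596 →lo
  mid=-2.51796 |R|=1.00860 →lo
  mid=-2.51273 |R|=0.99998 →hi
  ...
  [-2.51290,-2.51273] ⇒ x*=-2.5127
Stable set (-2.5127, 0).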